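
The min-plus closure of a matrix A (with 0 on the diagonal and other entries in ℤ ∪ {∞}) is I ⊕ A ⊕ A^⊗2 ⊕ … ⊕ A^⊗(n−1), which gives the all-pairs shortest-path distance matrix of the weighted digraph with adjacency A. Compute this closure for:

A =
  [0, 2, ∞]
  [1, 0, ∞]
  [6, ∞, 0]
Closure =
  [0, 2, ∞]
  [1, 0, ∞]
  [6, 8, 0]

This is the Floyd-Warshall all-pairs shortest-path computation. For each intermediate vertex k = 0, 1, …, 2, update dist[i][j] ← min(dist[i][j], dist[i][k] + dist[k][j]). The final matrix gives, for each (i, j), the minimum total weight of any directed path from i to j (possibly empty when i = j).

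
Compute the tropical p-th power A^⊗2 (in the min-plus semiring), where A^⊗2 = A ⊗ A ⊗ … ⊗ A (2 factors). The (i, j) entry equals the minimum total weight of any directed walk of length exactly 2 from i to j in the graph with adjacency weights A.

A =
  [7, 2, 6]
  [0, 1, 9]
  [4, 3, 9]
A^⊗2 =
  [2, 3, 11]
  [1, 2, 6]
  [3, 4, 10]

Each entry (A^⊗2)_ij equals the minimum over all length-2 walks i = v_0 → v_1 → … → v_2 = j of Σ_t A[v_t][v_{t+1}]. For example, for (i, j) = (0, 2) we minimise over 3 possible intermediate vertex sequences; the minimum is 11, attained along the walk 0 → 1 → 2.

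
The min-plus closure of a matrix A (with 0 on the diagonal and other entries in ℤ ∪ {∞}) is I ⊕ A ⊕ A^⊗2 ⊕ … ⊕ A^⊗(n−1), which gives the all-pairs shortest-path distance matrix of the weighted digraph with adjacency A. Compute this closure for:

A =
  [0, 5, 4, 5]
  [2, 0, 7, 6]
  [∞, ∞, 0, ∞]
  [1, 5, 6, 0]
Closure =
  [0, 5, 4, 5]
  [2, 0, 6, 6]
  [∞, ∞, 0, ∞]
  [1, 5, 5, 0]

This is the Floyd-Warshall all-pairs shortest-path computation. For each intermediate vertex k = 0, 1, …, 3, update dist[i][j] ← min(dist[i][j], dist[i][k] + dist[k][j]). The final matrix gives, for each (i, j), the minimum total weight of any directed path from i to j (possibly empty when i = j).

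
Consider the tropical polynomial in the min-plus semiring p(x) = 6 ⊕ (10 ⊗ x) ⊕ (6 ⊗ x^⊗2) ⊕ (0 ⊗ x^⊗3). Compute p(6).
p(6) = 6

A tropical monomial a ⊗ x^⊗i evaluates to a + i · x. Evaluating each term at x = 6:
  Term 0 contributes 6 + 0 · 6 = 6
  Term 1 contributes 10 + 1 · 6 = 16
  Term 2 contributes 6 + 2 · 6 = 18
  Term 3 contributes 0 + 3 · 6 = 18
p(6) = ⊕ of these = min[6, 16, 18, 18] = 6.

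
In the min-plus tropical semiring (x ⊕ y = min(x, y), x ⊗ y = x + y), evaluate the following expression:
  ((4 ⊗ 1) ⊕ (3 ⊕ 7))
((4 ⊗ 1) ⊕ (3 ⊕ 7)) = 3

Expand innermost to outermost. Recall ⊕ takes the minimum of its arguments and ⊗ takes their sum. Working out the expression ((4 ⊗ 1) ⊕ (3 ⊕ 7)) gives 3.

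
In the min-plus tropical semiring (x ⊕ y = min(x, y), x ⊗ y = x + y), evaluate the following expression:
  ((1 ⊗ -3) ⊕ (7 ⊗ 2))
((1 ⊗ -3) ⊕ (7 ⊗ 2)) = -2

Expand innermost to outermost. Recall ⊕ takes the minimum of its arguments and ⊗ takes their sum. Working out the expression ((1 ⊗ -3) ⊕ (7 ⊗ 2)) gives -2.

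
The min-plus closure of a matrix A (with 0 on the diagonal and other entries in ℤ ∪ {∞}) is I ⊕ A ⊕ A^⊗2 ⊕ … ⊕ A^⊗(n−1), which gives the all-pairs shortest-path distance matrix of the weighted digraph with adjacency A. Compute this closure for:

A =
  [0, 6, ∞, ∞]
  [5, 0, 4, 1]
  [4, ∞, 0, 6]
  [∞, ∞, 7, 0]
Closure =
  [0, 6, 10, 7]
  [5, 0, 4, 1]
  [4, 10, 0, 6]
  [11, 17, 7, 0]

This is the Floyd-Warshall all-pairs shortest-path computation. For each intermediate vertex k = 0, 1, …, 3, update dist[i][j] ← min(dist[i][j], dist[i][k] + dist[k][j]). The final matrix gives, for each (i, j), the minimum total weight of any directed path from i to j (possibly empty when i = j).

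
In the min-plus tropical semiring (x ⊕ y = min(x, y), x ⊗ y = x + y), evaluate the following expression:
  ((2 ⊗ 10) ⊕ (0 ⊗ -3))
((2 ⊗ 10) ⊕ (0 ⊗ -3)) = -3

Expand innermost to outermost. Recall ⊕ takes the minimum of its arguments and ⊗ takes their sum. Working out the expression ((2 ⊗ 10) ⊕ (0 ⊗ -3)) gives -3.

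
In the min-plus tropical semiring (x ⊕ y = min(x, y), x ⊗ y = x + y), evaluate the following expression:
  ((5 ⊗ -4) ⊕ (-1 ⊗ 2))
((5 ⊗ -4) ⊕ (-1 ⊗ 2)) = 1

Expand innermost to outermost. Recall ⊕ takes the minimum of its arguments and ⊗ takes their sum. Working out the expression ((5 ⊗ -4) ⊕ (-1 ⊗ 2)) gives 1.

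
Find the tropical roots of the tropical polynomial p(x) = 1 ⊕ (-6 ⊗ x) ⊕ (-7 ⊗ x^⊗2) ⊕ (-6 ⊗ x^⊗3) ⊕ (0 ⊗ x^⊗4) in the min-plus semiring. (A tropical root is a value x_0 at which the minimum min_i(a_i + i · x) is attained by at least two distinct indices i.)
Roots: {-6, -1, 1, 7}

Each tropical root is a break point of the lower envelope of the lines y = a_i + i · x (there are 5 lines, with slopes 0, 1, ..., 4). Only the lines that attain the minimum somewhere contribute to roots; other lines are dominated. Here the surviving (envelope) indices are i = 4, i = 3, i = 2, i = 1, i = 0.
Intersections between consecutive envelope lines give the roots: for adjacent envelope indices i < j the intersection is x = (a_i − a_j) / (j − i). Reading off the sorted break points: {-6, -1, 1, 7}.
Verification: at each break x_0, at least two indices attain the minimum of min_i(a_i + i · x_0).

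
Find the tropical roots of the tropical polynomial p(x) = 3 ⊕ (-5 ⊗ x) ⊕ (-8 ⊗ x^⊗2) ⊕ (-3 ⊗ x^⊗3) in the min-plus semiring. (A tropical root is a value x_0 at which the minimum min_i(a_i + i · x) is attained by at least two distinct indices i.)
Roots: {-5, 3, 8}

Each tropical root is a break point of the lower envelope of the lines y = a_i + i · x (there are 4 lines, with slopes 0, 1, ..., 3). Only the lines that attain the minimum somewhere contribute to roots; other lines are dominated. Here the surviving (envelope) indices are i = 3, i = 2, i = 1, i = 0.
Intersections between consecutive envelope lines give the roots: for adjacent envelope indices i < j the intersection is x = (a_i − a_j) / (j − i). Reading off the sorted break points: {-5, 3, 8}.
Verification: at each break x_0, at least two indices attain the minimum of min_i(a_i + i · x_0).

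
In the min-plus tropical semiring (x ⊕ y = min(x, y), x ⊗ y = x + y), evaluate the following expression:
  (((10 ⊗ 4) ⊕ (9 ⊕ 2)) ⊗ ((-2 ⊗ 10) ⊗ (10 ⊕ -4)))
(((10 ⊗ 4) ⊕ (9 ⊕ 2)) ⊗ ((-2 ⊗ 10) ⊗ (10 ⊕ -4))) = 6

Expand innermost to outermost. Recall ⊕ takes the minimum of its arguments and ⊗ takes their sum. Working out the expression (((10 ⊗ 4) ⊕ (9 ⊕ 2)) ⊗ ((-2 ⊗ 10) ⊗ (10 ⊕ -4))) gives 6.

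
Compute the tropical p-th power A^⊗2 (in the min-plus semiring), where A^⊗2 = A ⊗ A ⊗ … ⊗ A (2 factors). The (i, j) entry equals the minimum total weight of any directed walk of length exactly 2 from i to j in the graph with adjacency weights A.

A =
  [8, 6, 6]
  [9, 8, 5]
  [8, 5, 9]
A^⊗2 =
  [14, 11, 11]
  [13, 10, 13]
  [14, 13, 10]

Each entry (A^⊗2)_ij equals the minimum over all length-2 walks i = v_0 → v_1 → … → v_2 = j of Σ_t A[v_t][v_{t+1}]. For example, for (i, j) = (0, 2) we minimise over 3 possible intermediate vertex sequences; the minimum is 11, attained along the walk 0 → 1 → 2.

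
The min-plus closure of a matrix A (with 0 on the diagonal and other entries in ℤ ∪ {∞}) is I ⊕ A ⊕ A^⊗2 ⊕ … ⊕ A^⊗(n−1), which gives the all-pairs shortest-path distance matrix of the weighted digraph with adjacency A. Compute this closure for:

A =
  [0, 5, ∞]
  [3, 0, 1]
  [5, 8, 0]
Closure =
  [0, 5, 6]
  [3, 0, 1]
  [5, 8, 0]

This is the Floyd-Warshall all-pairs shortest-path computation. For each intermediate vertex k = 0, 1, …, 2, update dist[i][j] ← min(dist[i][j], dist[i][k] + dist[k][j]). The final matrix gives, for each (i, j), the minimum total weight of any directed path from i to j (possibly empty when i = j).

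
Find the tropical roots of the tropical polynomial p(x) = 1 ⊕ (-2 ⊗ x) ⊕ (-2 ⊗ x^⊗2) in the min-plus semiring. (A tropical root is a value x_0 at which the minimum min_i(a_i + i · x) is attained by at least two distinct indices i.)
Roots: {0, 3}

Each tropical root is a break point of the lower envelope of the lines y = a_i + i · x (there are 3 lines, with slopes 0, 1, ..., 2). Only the lines that attain the minimum somewhere contribute to roots; other lines are dominated. Here the surviving (envelope) indices are i = 2, i = 1, i = 0.
Intersections between consecutive envelope lines give the roots: for adjacent envelope indices i < j the intersection is x = (a_i − a_j) / (j − i). Reading off the sorted break points: {0, 3}.
Verification: at each break x_0, at least two indices attain the minimum of min_i(a_i + i · x_0).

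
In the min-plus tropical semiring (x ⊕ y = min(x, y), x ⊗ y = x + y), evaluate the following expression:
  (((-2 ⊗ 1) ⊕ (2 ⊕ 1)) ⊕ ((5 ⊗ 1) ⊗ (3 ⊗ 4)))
(((-2 ⊗ 1) ⊕ (2 ⊕ 1)) ⊕ ((5 ⊗ 1) ⊗ (3 ⊗ 4))) = -1

Expand innermost to outermost. Recall ⊕ takes the minimum of its arguments and ⊗ takes their sum. Working out the expression (((-2 ⊗ 1) ⊕ (2 ⊕ 1)) ⊕ ((5 ⊗ 1) ⊗ (3 ⊗ 4))) gives -1.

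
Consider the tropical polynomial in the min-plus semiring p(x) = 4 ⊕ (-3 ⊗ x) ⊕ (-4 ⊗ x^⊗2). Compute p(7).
p(7) = 4

A tropical monomial a ⊗ x^⊗i evaluates to a + i · x. Evaluating each term at x = 7:
  Term 0 contributes 4 + 0 · 7 = 4
  Term 1 contributes -3 + 1 · 7 = 4
  Term 2 contributes -4 + 2 · 7 = 10
p(7) = ⊕ of these = min[4, 4, 10] = 4.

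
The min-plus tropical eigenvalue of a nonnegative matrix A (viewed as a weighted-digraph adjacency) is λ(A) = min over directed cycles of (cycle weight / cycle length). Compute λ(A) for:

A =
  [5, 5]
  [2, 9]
λ(A) = 7/2

Enumerate directed cycles and compute their means (weight / length). Sample:
  cycle 0 → 0: weight = 5, length = 1, mean = 5/1 ≈ 5.000
  cycle 1 → 1: weight = 9, length = 1, mean = 9/1 ≈ 9.000
  cycle 0 → 1 → 0: weight = 7, length = 2, mean = 7/2 ≈ 3.500
  cycle 1 → 0 → 1: weight = 7, length = 2, mean = 7/2 ≈ 3.500
Minimum mean = 3.500, attained e.g. along the cycle 0 → 1 → 0 with weight 7 and length 2. So λ(A) = 7/2 = 7/2.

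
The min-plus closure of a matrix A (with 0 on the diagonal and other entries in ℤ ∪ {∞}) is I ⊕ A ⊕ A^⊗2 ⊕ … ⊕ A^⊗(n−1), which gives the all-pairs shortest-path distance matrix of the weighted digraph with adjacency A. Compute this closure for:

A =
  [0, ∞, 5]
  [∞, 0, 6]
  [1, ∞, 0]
Closure =
  [0, ∞, 5]
  [7, 0, 6]
  [1, ∞, 0]

This is the Floyd-Warshall all-pairs shortest-path computation. For each intermediate vertex k = 0, 1, …, 2, update dist[i][j] ← min(dist[i][j], dist[i][k] + dist[k][j]). The final matrix gives, for each (i, j), the minimum total weight of any directed path from i to j (possibly empty when i = j).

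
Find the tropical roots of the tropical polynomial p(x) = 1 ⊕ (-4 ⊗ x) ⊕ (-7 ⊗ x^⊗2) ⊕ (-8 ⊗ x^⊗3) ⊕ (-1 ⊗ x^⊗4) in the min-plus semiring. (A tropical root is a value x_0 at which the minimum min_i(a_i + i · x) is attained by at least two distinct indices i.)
Roots: {-7, 1, 3, 5}

Each tropical root is a break point of the lower envelope of the lines y = a_i + i · x (there are 5 lines, with slopes 0, 1, ..., 4). Only the lines that attain the minimum somewhere contribute to roots; other lines are dominated. Here the surviving (envelope) indices are i = 4, i = 3, i = 2, i = 1, i = 0.
Intersections between consecutive envelope lines give the roots: for adjacent envelope indices i < j the intersection is x = (a_i − a_j) / (j − i). Reading off the sorted break points: {-7, 1, 3, 5}.
Verification: at each break x_0, at least two indices attain the minimum of min_i(a_i + i · x_0).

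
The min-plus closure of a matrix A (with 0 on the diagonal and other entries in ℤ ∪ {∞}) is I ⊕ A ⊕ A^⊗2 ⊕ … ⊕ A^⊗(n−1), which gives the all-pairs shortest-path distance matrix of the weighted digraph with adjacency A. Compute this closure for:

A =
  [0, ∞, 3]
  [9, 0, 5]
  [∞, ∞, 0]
Closure =
  [0, ∞, 3]
  [9, 0, 5]
  [∞, ∞, 0]

This is the Floyd-Warshall all-pairs shortest-path computation. For each intermediate vertex k = 0, 1, …, 2, update dist[i][j] ← min(dist[i][j], dist[i][k] + dist[k][j]). The final matrix gives, for each (i, j), the minimum total weight of any directed path from i to j (possibly empty when i = j).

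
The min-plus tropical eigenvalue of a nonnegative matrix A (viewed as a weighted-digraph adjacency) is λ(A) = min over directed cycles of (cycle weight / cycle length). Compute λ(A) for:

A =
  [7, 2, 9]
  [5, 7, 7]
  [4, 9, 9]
λ(A) = 7/2

Enumerate directed cycles and compute their means (weight / length). Sample:
  cycle 0 → 0: weight = 7, length = 1, mean = 7/1 ≈ 7.000
  cycle 1 → 1: weight = 7, length = 1, mean = 7/1 ≈ 7.000
  cycle 2 → 2: weight = 9, length = 1, mean = 9/1 ≈ 9.000
  cycle 0 → 1 → 0: weight = 7, length = 2, mean = 7/2 ≈ 3.500
  cycle 0 → 2 → 0: weight = 13, length = 2, mean = 13/2 ≈ 6.500
  cycle 1 → 0 → 1: weight = 7, length = 2, mean = 7/2 ≈ 3.500
Minimum mean = 3.500, attained e.g. along the cycle 0 → 1 → 0 with weight 7 and length 2. So λ(A) = 7/2 = 7/2.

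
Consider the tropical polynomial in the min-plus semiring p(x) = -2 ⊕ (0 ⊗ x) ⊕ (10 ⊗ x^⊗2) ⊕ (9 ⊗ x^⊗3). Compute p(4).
p(4) = -2

A tropical monomial a ⊗ x^⊗i evaluates to a + i · x. Evaluating each term at x = 4:
  Term 0 contributes -2 + 0 · 4 = -2
  Term 1 contributes 0 + 1 · 4 = 4
  Term 2 contributes 10 + 2 · 4 = 18
  Term 3 contributes 9 + 3 · 4 = 21
p(4) = ⊕ of these = min[-2, 4, 18, 21] = -2.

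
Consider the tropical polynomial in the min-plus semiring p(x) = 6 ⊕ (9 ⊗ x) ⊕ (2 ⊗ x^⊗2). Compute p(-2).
p(-2) = -2

A tropical monomial a ⊗ x^⊗i evaluates to a + i · x. Evaluating each term at x = -2:
  Term 0 contributes 6 + 0 · -2 = 6
  Term 1 contributes 9 + 1 · -2 = 7
  Term 2 contributes 2 + 2 · -2 = -2
p(-2) = ⊕ of these = min[6, 7, -2] = -2.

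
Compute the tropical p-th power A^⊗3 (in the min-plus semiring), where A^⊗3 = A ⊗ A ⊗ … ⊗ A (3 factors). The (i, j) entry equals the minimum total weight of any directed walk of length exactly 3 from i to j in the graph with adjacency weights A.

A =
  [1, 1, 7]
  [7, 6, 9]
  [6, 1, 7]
A^⊗3 =
  [3, 3, 9]
  [9, 9, 15]
  [8, 8, 14]

Each entry (A^⊗3)_ij equals the minimum over all length-3 walks i = v_0 → v_1 → … → v_3 = j of Σ_t A[v_t][v_{t+1}]. For example, for (i, j) = (0, 2) we minimise over 9 possible intermediate vertex sequences; the minimum is 9, attained along the walk 0 → 0 → 0 → 2.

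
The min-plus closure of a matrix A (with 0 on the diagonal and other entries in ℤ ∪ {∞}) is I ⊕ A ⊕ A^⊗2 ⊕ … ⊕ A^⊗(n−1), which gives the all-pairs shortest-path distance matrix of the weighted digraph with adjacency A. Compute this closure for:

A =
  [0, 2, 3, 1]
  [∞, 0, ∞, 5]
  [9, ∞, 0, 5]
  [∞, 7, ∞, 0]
Closure =
  [0, 2, 3, 1]
  [∞, 0, ∞, 5]
  [9, 11, 0, 5]
  [∞, 7, ∞, 0]

This is the Floyd-Warshall all-pairs shortest-path computation. For each intermediate vertex k = 0, 1, …, 3, update dist[i][j] ← min(dist[i][j], dist[i][k] + dist[k][j]). The final matrix gives, for each (i, j), the minimum total weight of any directed path from i to j (possibly empty when i = j).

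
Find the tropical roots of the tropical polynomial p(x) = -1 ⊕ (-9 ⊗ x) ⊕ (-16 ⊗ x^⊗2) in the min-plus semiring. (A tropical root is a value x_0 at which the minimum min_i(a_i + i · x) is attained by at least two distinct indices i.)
Roots: {7, 8}

Each tropical root is a break point of the lower envelope of the lines y = a_i + i · x (there are 3 lines, with slopes 0, 1, ..., 2). Only the lines that attain the minimum somewhere contribute to roots; other lines are dominated. Here the surviving (envelope) indices are i = 2, i = 1, i = 0.
Intersections between consecutive envelope lines give the roots: for adjacent envelope indices i < j the intersection is x = (a_i − a_j) / (j − i). Reading off the sorted break points: {7, 8}.
Verification: at each break x_0, at least two indices attain the minimum of min_i(a_i + i · x_0).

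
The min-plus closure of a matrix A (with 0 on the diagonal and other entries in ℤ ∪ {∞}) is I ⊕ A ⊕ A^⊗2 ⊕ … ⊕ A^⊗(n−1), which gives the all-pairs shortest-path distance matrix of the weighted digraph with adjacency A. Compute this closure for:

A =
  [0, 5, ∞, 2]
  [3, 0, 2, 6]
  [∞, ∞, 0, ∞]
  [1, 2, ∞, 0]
Closure =
  [0, 4, 6, 2]
  [3, 0, 2, 5]
  [∞, ∞, 0, ∞]
  [1, 2, 4, 0]

This is the Floyd-Warshall all-pairs shortest-path computation. For each intermediate vertex k = 0, 1, …, 3, update dist[i][j] ← min(dist[i][j], dist[i][k] + dist[k][j]). The final matrix gives, for each (i, j), the minimum total weight of any directed path from i to j (possibly empty when i = j).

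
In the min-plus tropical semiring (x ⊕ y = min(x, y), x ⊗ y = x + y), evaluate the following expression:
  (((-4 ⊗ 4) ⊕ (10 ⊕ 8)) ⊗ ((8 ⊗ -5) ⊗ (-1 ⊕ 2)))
(((-4 ⊗ 4) ⊕ (10 ⊕ 8)) ⊗ ((8 ⊗ -5) ⊗ (-1 ⊕ 2))) = 2

Expand innermost to outermost. Recall ⊕ takes the minimum of its arguments and ⊗ takes their sum. Working out the expression (((-4 ⊗ 4) ⊕ (10 ⊕ 8)) ⊗ ((8 ⊗ -5) ⊗ (-1 ⊕ 2))) gives 2.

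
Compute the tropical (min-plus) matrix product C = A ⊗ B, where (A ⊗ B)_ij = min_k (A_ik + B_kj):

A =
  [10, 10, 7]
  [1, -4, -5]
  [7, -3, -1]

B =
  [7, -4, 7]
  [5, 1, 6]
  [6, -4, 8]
A ⊗ B =
  [13, 3, 15]
  [1, -9, 2]
  [2, -5, 3]

Apply the min-plus product entry-by-entry:
  C[0][0] = min over k of (A[0][0] + B[0][0] = 10 + 7 = 17, A[0][1] + B[1][0] = 10 + 5 = 15, A[0][2] + B[2][0] = 7 + 6 = 13) = 13 (attained at k = 2)
  C[0][1] = min over k of (A[0][0] + B[0][1] = 10 + -4 = 6, A[0][1] + B[1][1] = 10 + 1 = 11, A[0][2] + B[2][1] = 7 + -4 = 3) = 3 (attained at k = 2)
  C[0][2] = min over k of (A[0][0] + B[0][2] = 10 + 7 = 17, A[0][1] + B[1][2] = 10 + 6 = 16, A[0][2] + B[2][2] = 7 + 8 = 15) = 15 (attained at k = 2)
  C[1][0] = min over k of (A[1][0] + B[0][0] = 1 + 7 = 8, A[1][1] + B[1][0] = -4 + 5 = 1, A[1][2] + B[2][0] = -5 + 6 = 1) = 1 (attained at k = 1)
  C[1][1] = min over k of (A[1][0] + B[0][1] = 1 + -4 = -3, A[1][1] + B[1][1] = -4 + 1 = -3, A[1][2] + B[2][1] = -5 + -4 = -9) = -9 (attained at k = 2)
  C[1][2] = min over k of (A[1][0] + B[0][2] = 1 + 7 = 8, A[1][1] + B[1][2] = -4 + 6 = 2, A[1][2] + B[2][2] = -5 + 8 = 3) = 2 (attained at k = 1)
  C[2][0] = min over k of (A[2][0] + B[0][0] = 7 + 7 = 14, A[2][1] + B[1][0] = -3 + 5 = 2, A[2][2] + B[2][0] = -1 + 6 = 5) = 2 (attained at k = 1)
  C[2][1] = min over k of (A[2][0] + B[0][1] = 7 + -4 = 3, A[2][1] + B[1][1] = -3 + 1 = -2, A[2][2] + B[2][1] = -1 + -4 = -5) = -5 (attained at k = 2)
  C[2][2] = min over k of (A[2][0] + B[0][2] = 7 + 7 = 14, A[2][1] + B[1][2] = -3 + 6 = 3, A[2][2] + B[2][2] = -1 + 8 = 7) = 3 (attained at k = 1)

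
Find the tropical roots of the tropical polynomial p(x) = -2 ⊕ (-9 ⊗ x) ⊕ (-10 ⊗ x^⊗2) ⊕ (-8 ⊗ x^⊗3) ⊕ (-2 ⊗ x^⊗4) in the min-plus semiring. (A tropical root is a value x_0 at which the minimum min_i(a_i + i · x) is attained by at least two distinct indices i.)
Roots: {-6, -2, 1, 7}

Each tropical root is a break point of the lower envelope of the lines y = a_i + i · x (there are 5 lines, with slopes 0, 1, ..., 4). Only the lines that attain the minimum somewhere contribute to roots; other lines are dominated. Here the surviving (envelope) indices are i = 4, i = 3, i = 2, i = 1, i = 0.
Intersections between consecutive envelope lines give the roots: for adjacent envelope indices i < j the intersection is x = (a_i − a_j) / (j − i). Reading off the sorted break points: {-6, -2, 1, 7}.
Verification: at each break x_0, at least two indices attain the minimum of min_i(a_i + i · x_0).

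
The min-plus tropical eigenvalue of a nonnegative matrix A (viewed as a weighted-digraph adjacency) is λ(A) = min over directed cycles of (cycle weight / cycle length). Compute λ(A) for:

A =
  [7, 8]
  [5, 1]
λ(A) = 1

Enumerate directed cycles and compute their means (weight / length). Sample:
  cycle 0 → 0: weight = 7, length = 1, mean = 7/1 ≈ 7.000
  cycle 1 → 1: weight = 1, length = 1, mean = 1/1 ≈ 1.000
  cycle 0 → 1 → 0: weight = 13, length = 2, mean = 13/2 ≈ 6.500
  cycle 1 → 0 → 1: weight = 13, length = 2, mean = 13/2 ≈ 6.500
Minimum mean = 1.000, attained e.g. along the cycle 1 → 1 with weight 1 and length 1. So λ(A) = 1/1 = 1.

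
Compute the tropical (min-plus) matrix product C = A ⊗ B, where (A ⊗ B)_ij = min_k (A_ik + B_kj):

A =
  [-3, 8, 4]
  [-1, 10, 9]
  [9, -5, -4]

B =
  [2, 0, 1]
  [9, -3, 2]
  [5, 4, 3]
A ⊗ B =
  [-1, -3, -2]
  [1, -1, 0]
  [1, -8, -3]

Apply the min-plus product entry-by-entry:
  C[0][0] = min over k of (A[0][0] + B[0][0] = -3 + 2 = -1, A[0][1] + B[1][0] = 8 + 9 = 17, A[0][2] + B[2][0] = 4 + 5 = 9) = -1 (attained at k = 0)
  C[0][1] = min over k of (A[0][0] + B[0][1] = -3 + 0 = -3, A[0][1] + B[1][1] = 8 + -3 = 5, A[0][2] + B[2][1] = 4 + 4 = 8) = -3 (attained at k = 0)
  C[0][2] = min over k of (A[0][0] + B[0][2] = -3 + 1 = -2, A[0][1] + B[1][2] = 8 + 2 = 10, A[0][2] + B[2][2] = 4 + 3 = 7) = -2 (attained at k = 0)
  C[1][0] = min over k of (A[1][0] + B[0][0] = -1 + 2 = 1, A[1][1] + B[1][0] = 10 + 9 = 19, A[1][2] + B[2][0] = 9 + 5 = 14) = 1 (attained at k = 0)
  C[1][1] = min over k of (A[1][0] + B[0][1] = -1 + 0 = -1, A[1][1] + B[1][1] = 10 + -3 = 7, A[1][2] + B[2][1] = 9 + 4 = 13) = -1 (attained at k = 0)
  C[1][2] = min over k of (A[1][0] + B[0][2] = -1 + 1 = 0, A[1][1] + B[1][2] = 10 + 2 = 12, A[1][2] + B[2][2] = 9 + 3 = 12) = 0 (attained at k = 0)
  C[2][0] = min over k of (A[2][0] + B[0][0] = 9 + 2 = 11, A[2][1] + B[1][0] = -5 + 9 = 4, A[2][2] + B[2][0] = -4 + 5 = 1) = 1 (attained at k = 2)
  C[2][1] = min over k of (A[2][0] + B[0][1] = 9 + 0 = 9, A[2][1] + B[1][1] = -5 + -3 = -8, A[2][2] + B[2][1] = -4 + 4 = 0) = -8 (attained at k = 1)
  C[2][2] = min over k of (A[2][0] + B[0][2] = 9 + 1 = 10, A[2][1] + B[1][2] = -5 + 2 = -3, A[2][2] + B[2][2] = -4 + 3 = -1) = -3 (attained at k = 1)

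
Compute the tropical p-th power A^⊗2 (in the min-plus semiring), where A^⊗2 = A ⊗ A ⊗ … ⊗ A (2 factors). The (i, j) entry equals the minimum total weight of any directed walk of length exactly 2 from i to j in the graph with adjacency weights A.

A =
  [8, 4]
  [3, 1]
A^⊗2 =
  [7, 5]
  [4, 2]

Each entry (A^⊗2)_ij equals the minimum over all length-2 walks i = v_0 → v_1 → … → v_2 = j of Σ_t A[v_t][v_{t+1}]. For example, for (i, j) = (0, 1) we minimise over 2 possible intermediate vertex sequences; the minimum is 5, attained along the walk 0 → 1 → 1.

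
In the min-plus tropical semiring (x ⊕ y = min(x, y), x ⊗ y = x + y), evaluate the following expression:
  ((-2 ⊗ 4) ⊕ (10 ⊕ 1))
((-2 ⊗ 4) ⊕ (10 ⊕ 1)) = 1

Expand innermost to outermost. Recall ⊕ takes the minimum of its arguments and ⊗ takes their sum. Working out the expression ((-2 ⊗ 4) ⊕ (10 ⊕ 1)) gives 1.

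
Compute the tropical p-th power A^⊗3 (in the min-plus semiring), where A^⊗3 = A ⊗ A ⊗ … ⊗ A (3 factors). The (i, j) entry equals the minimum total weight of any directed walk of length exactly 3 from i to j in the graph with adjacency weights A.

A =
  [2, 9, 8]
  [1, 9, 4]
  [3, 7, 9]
A^⊗3 =
  [6, 13, 12]
  [5, 12, 11]
  [7, 14, 13]

Each entry (A^⊗3)_ij equals the minimum over all length-3 walks i = v_0 → v_1 → … → v_3 = j of Σ_t A[v_t][v_{t+1}]. For example, for (i, j) = (0, 2) we minimise over 9 possible intermediate vertex sequences; the minimum is 12, attained along the walk 0 → 0 → 0 → 2.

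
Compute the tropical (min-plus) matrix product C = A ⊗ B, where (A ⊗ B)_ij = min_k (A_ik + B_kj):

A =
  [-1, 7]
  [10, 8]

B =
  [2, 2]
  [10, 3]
A ⊗ B =
  [1, 1]
  [12, 11]

Apply the min-plus product entry-by-entry:
  C[0][0] = min over k of (A[0][0] + B[0][0] = -1 + 2 = 1, A[0][1] + B[1][0] = 7 + 10 = 17) = 1 (attained at k = 0)
  C[0][1] = min over k of (A[0][0] + B[0][1] = -1 + 2 = 1, A[0][1] + B[1][1] = 7 + 3 = 10) = 1 (attained at k = 0)
  C[1][0] = min over k of (A[1][0] + B[0][0] = 10 + 2 = 12, A[1][1] + B[1][0] = 8 + 10 = 18) = 12 (attained at k = 0)
  C[1][1] = min over k of (A[1][0] + B[0][1] = 10 + 2 = 12, A[1][1] + B[1][1] = 8 + 3 = 11) = 11 (attained at k = 1)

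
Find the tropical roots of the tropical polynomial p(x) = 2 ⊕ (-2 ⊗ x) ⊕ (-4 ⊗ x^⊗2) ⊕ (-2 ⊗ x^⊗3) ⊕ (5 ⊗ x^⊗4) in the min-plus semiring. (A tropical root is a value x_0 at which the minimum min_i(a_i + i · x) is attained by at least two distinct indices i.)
Roots: {-7, -2, 2, 4}

Each tropical root is a break point of the lower envelope of the lines y = a_i + i · x (there are 5 lines, with slopes 0, 1, ..., 4). Only the lines that attain the minimum somewhere contribute to roots; other lines are dominated. Here the surviving (envelope) indices are i = 4, i = 3, i = 2, i = 1, i = 0.
Intersections between consecutive envelope lines give the roots: for adjacent envelope indices i < j the intersection is x = (a_i − a_j) / (j − i). Reading off the sorted break points: {-7, -2, 2, 4}.
Verification: at each break x_0, at least two indices attain the minimum of min_i(a_i + i · x_0).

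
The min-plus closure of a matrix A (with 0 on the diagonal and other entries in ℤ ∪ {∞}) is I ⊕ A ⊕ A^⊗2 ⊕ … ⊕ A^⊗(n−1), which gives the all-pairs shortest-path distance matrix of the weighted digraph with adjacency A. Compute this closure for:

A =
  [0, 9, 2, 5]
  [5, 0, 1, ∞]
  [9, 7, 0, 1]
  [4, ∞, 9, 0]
Closure =
  [0, 9, 2, 3]
  [5, 0, 1, 2]
  [5, 7, 0, 1]
  [4, 13, 6, 0]

This is the Floyd-Warshall all-pairs shortest-path computation. For each intermediate vertex k = 0, 1, …, 3, update dist[i][j] ← min(dist[i][j], dist[i][k] + dist[k][j]). The final matrix gives, for each (i, j), the minimum total weight of any directed path from i to j (possibly empty when i = j).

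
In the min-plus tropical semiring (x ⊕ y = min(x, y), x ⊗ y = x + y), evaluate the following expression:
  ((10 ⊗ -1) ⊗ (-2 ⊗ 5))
((10 ⊗ -1) ⊗ (-2 ⊗ 5)) = 12

Expand innermost to outermost. Recall ⊕ takes the minimum of its arguments and ⊗ takes their sum. Working out the expression ((10 ⊗ -1) ⊗ (-2 ⊗ 5)) gives 12.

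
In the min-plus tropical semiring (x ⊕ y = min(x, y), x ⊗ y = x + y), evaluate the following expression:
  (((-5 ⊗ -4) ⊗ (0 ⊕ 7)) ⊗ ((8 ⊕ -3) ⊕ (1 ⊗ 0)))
(((-5 ⊗ -4) ⊗ (0 ⊕ 7)) ⊗ ((8 ⊕ -3) ⊕ (1 ⊗ 0))) = -12

Expand innermost to outermost. Recall ⊕ takes the minimum of its arguments and ⊗ takes their sum. Working out the expression (((-5 ⊗ -4) ⊗ (0 ⊕ 7)) ⊗ ((8 ⊕ -3) ⊕ (1 ⊗ 0))) gives -12.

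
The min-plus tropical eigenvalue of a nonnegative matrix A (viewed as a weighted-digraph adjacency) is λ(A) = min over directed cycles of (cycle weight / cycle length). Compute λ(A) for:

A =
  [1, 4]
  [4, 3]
λ(A) = 1

Enumerate directed cycles and compute their means (weight / length). Sample:
  cycle 0 → 0: weight = 1, length = 1, mean = 1/1 ≈ 1.000
  cycle 1 → 1: weight = 3, length = 1, mean = 3/1 ≈ 3.000
  cycle 0 → 1 → 0: weight = 8, length = 2, mean = 8/2 ≈ 4.000
  cycle 1 → 0 → 1: weight = 8, length = 2, mean = 8/2 ≈ 4.000
Minimum mean = 1.000, attained e.g. along the cycle 0 → 0 with weight 1 and length 1. So λ(A) = 1/1 = 1.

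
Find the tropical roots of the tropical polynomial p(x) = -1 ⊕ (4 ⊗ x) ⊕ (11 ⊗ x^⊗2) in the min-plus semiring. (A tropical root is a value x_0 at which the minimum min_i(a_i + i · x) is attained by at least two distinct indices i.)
Roots: {-7, -5}

Each tropical root is a break point of the lower envelope of the lines y = a_i + i · x (there are 3 lines, with slopes 0, 1, ..., 2). Only the lines that attain the minimum somewhere contribute to roots; other lines are dominated. Here the surviving (envelope) indices are i = 2, i = 1, i = 0.
Intersections between consecutive envelope lines give the roots: for adjacent envelope indices i < j the intersection is x = (a_i − a_j) / (j − i). Reading off the sorted break points: {-7, -5}.
Verification: at each break x_0, at least two indices attain the minimum of min_i(a_i + i · x_0).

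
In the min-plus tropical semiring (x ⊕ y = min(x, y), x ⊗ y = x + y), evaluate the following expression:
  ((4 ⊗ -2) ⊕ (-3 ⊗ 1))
((4 ⊗ -2) ⊕ (-3 ⊗ 1)) = -2

Expand innermost to outermost. Recall ⊕ takes the minimum of its arguments and ⊗ takes their sum. Working out the expression ((4 ⊗ -2) ⊕ (-3 ⊗ 1)) gives -2.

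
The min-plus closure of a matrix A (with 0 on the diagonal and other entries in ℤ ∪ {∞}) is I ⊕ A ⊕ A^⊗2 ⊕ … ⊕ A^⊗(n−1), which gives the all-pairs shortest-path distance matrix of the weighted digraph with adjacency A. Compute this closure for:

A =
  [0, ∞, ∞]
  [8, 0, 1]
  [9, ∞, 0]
Closure =
  [0, ∞, ∞]
  [8, 0, 1]
  [9, ∞, 0]

This is the Floyd-Warshall all-pairs shortest-path computation. For each intermediate vertex k = 0, 1, …, 2, update dist[i][j] ← min(dist[i][j], dist[i][k] + dist[k][j]). The final matrix gives, for each (i, j), the minimum total weight of any directed path from i to j (possibly empty when i = j).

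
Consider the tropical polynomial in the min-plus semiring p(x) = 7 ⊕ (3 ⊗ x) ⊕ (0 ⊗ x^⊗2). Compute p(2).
p(2) = 4

A tropical monomial a ⊗ x^⊗i evaluates to a + i · x. Evaluating each term at x = 2:
  Term 0 contributes 7 + 0 · 2 = 7
  Term 1 contributes 3 + 1 · 2 = 5
  Term 2 contributes 0 + 2 · 2 = 4
p(2) = ⊕ of these = min[7, 5, 4] = 4.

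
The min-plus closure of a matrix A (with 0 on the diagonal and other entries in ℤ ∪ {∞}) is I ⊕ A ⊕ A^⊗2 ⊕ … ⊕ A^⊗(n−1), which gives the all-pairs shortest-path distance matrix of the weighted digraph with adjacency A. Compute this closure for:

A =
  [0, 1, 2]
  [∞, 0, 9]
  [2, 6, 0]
Closure =
  [0, 1, 2]
  [11, 0, 9]
  [2, 3, 0]

This is the Floyd-Warshall all-pairs shortest-path computation. For each intermediate vertex k = 0, 1, …, 2, update dist[i][j] ← min(dist[i][j], dist[i][k] + dist[k][j]). The final matrix gives, for each (i, j), the minimum total weight of any directed path from i to j (possibly empty when i = j).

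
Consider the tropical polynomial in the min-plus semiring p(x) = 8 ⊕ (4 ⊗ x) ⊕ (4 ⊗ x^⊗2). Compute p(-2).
p(-2) = 0

A tropical monomial a ⊗ x^⊗i evaluates to a + i · x. Evaluating each term at x = -2:
  Term 0 contributes 8 + 0 · -2 = 8
  Term 1 contributes 4 + 1 · -2 = 2
  Term 2 contributes 4 + 2 · -2 = 0
p(-2) = ⊕ of these = min[8, 2, 0] = 0.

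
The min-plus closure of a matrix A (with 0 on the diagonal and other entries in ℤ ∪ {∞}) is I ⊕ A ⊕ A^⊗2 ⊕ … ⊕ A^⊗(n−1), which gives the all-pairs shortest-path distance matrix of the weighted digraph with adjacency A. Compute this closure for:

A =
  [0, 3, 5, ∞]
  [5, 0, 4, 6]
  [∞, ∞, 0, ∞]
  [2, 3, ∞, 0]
Closure =
  [0, 3, 5, 9]
  [5, 0, 4, 6]
  [∞, ∞, 0, ∞]
  [2, 3, 7, 0]

This is the Floyd-Warshall all-pairs shortest-path computation. For each intermediate vertex k = 0, 1, …, 3, update dist[i][j] ← min(dist[i][j], dist[i][k] + dist[k][j]). The final matrix gives, for each (i, j), the minimum total weight of any directed path from i to j (possibly empty when i = j).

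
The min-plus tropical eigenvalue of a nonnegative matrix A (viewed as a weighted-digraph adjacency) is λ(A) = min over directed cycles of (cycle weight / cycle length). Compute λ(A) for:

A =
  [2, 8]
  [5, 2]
λ(A) = 2

Enumerate directed cycles and compute their means (weight / length). Sample:
  cycle 0 → 0: weight = 2, length = 1, mean = 2/1 ≈ 2.000
  cycle 1 → 1: weight = 2, length = 1, mean = 2/1 ≈ 2.000
  cycle 0 → 1 → 0: weight = 13, length = 2, mean = 13/2 ≈ 6.500
  cycle 1 → 0 → 1: weight = 13, length = 2, mean = 13/2 ≈ 6.500
Minimum mean = 2.000, attained e.g. along the cycle 0 → 0 with weight 2 and length 1. So λ(A) = 2/1 = 2.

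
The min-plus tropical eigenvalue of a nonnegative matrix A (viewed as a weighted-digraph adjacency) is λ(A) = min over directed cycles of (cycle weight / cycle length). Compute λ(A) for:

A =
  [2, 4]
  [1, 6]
λ(A) = 2

Enumerate directed cycles and compute their means (weight / length). Sample:
  cycle 0 → 0: weight = 2, length = 1, mean = 2/1 ≈ 2.000
  cycle 1 → 1: weight = 6, length = 1, mean = 6/1 ≈ 6.000
  cycle 0 → 1 → 0: weight = 5, length = 2, mean = 5/2 ≈ 2.500
  cycle 1 → 0 → 1: weight = 5, length = 2, mean = 5/2 ≈ 2.500
Minimum mean = 2.000, attained e.g. along the cycle 0 → 0 with weight 2 and length 1. So λ(A) = 2/1 = 2.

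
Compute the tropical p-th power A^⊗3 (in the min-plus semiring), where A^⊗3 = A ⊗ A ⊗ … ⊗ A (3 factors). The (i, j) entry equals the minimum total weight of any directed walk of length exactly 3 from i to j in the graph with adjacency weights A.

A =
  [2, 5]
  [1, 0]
A^⊗3 =
  [6, 5]
  [1, 0]

Each entry (A^⊗3)_ij equals the minimum over all length-3 walks i = v_0 → v_1 → … → v_3 = j of Σ_t A[v_t][v_{t+1}]. For example, for (i, j) = (0, 1) we minimise over 4 possible intermediate vertex sequences; the minimum is 5, attained along the walk 0 → 1 → 1 → 1.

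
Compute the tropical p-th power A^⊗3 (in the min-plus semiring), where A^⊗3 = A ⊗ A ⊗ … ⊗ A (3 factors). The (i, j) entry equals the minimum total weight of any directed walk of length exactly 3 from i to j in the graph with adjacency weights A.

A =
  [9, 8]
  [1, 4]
A^⊗3 =
  [13, 16]
  [9, 12]

Each entry (A^⊗3)_ij equals the minimum over all length-3 walks i = v_0 → v_1 → … → v_3 = j of Σ_t A[v_t][v_{t+1}]. For example, for (i, j) = (0, 1) we minimise over 4 possible intermediate vertex sequences; the minimum is 16, attained along the walk 0 → 1 → 1 → 1.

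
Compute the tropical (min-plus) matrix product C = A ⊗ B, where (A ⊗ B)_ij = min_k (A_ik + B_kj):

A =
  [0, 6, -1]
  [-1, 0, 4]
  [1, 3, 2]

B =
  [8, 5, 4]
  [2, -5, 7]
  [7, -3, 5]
A ⊗ B =
  [6, -4, 4]
  [2, -5, 3]
  [5, -2, 5]

Apply the min-plus product entry-by-entry:
  C[0][0] = min over k of (A[0][0] + B[0][0] = 0 + 8 = 8, A[0][1] + B[1][0] = 6 + 2 = 8, A[0][2] + B[2][0] = -1 + 7 = 6) = 6 (attained at k = 2)
  C[0][1] = min over k of (A[0][0] + B[0][1] = 0 + 5 = 5, A[0][1] + B[1][1] = 6 + -5 = 1, A[0][2] + B[2][1] = -1 + -3 = -4) = -4 (attained at k = 2)
  C[0][2] = min over k of (A[0][0] + B[0][2] = 0 + 4 = 4, A[0][1] + B[1][2] = 6 + 7 = 13, A[0][2] + B[2][2] = -1 + 5 = 4) = 4 (attained at k = 0)
  C[1][0] = min over k of (A[1][0] + B[0][0] = -1 + 8 = 7, A[1][1] + B[1][0] = 0 + 2 = 2, A[1][2] + B[2][0] = 4 + 7 = 11) = 2 (attained at k = 1)
  C[1][1] = min over k of (A[1][0] + B[0][1] = -1 + 5 = 4, A[1][1] + B[1][1] = 0 + -5 = -5, A[1][2] + B[2][1] = 4 + -3 = 1) = -5 (attained at k = 1)
  C[1][2] = min over k of (A[1][0] + B[0][2] = -1 + 4 = 3, A[1][1] + B[1][2] = 0 + 7 = 7, A[1][2] + B[2][2] = 4 + 5 = 9) = 3 (attained at k = 0)
  C[2][0] = min over k of (A[2][0] + B[0][0] = 1 + 8 = 9, A[2][1] + B[1][0] = 3 + 2 = 5, A[2][2] + B[2][0] = 2 + 7 = 9) = 5 (attained at k = 1)
  C[2][1] = min over k of (A[2][0] + B[0][1] = 1 + 5 = 6, A[2][1] + B[1][1] = 3 + -5 = -2, A[2][2] + B[2][1] = 2 + -3 = -1) = -2 (attained at k = 1)
  C[2][2] = min over k of (A[2][0] + B[0][2] = 1 + 4 = 5, A[2][1] + B[1][2] = 3 + 7 = 10, A[2][2] + B[2][2] = 2 + 5 = 7) = 5 (attained at k = 0)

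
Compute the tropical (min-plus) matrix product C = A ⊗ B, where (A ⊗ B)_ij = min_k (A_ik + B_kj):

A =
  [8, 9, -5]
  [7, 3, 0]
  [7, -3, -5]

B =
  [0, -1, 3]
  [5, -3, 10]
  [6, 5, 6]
A ⊗ B =
  [1, 0, 1]
  [6, 0, 6]
  [1, -6, 1]

Apply the min-plus product entry-by-entry:
  C[0][0] = min over k of (A[0][0] + B[0][0] = 8 + 0 = 8, A[0][1] + B[1][0] = 9 + 5 = 14, A[0][2] + B[2][0] = -5 + 6 = 1) = 1 (attained at k = 2)
  C[0][1] = min over k of (A[0][0] + B[0][1] = 8 + -1 = 7, A[0][1] + B[1][1] = 9 + -3 = 6, A[0][2] + B[2][1] = -5 + 5 = 0) = 0 (attained at k = 2)
  C[0][2] = min over k of (A[0][0] + B[0][2] = 8 + 3 = 11, A[0][1] + B[1][2] = 9 + 10 = 19, A[0][2] + B[2][2] = -5 + 6 = 1) = 1 (attained at k = 2)
  C[1][0] = min over k of (A[1][0] + B[0][0] = 7 + 0 = 7, A[1][1] + B[1][0] = 3 + 5 = 8, A[1][2] + B[2][0] = 0 + 6 = 6) = 6 (attained at k = 2)
  C[1][1] = min over k of (A[1][0] + B[0][1] = 7 + -1 = 6, A[1][1] + B[1][1] = 3 + -3 = 0, A[1][2] + B[2][1] = 0 + 5 = 5) = 0 (attained at k = 1)
  C[1][2] = min over k of (A[1][0] + B[0][2] = 7 + 3 = 10, A[1][1] + B[1][2] = 3 + 10 = 13, A[1][2] + B[2][2] = 0 + 6 = 6) = 6 (attained at k = 2)
  C[2][0] = min over k of (A[2][0] + B[0][0] = 7 + 0 = 7, A[2][1] + B[1][0] = -3 + 5 = 2, A[2][2] + B[2][0] = -5 + 6 = 1) = 1 (attained at k = 2)
  C[2][1] = min over k of (A[2][0] + B[0][1] = 7 + -1 = 6, A[2][1] + B[1][1] = -3 + -3 = -6, A[2][2] + B[2][1] = -5 + 5 = 0) = -6 (attained at k = 1)
  C[2][2] = min over k of (A[2][0] + B[0][2] = 7 + 3 = 10, A[2][1] + B[1][2] = -3 + 10 = 7, A[2][2] + B[2][2] = -5 + 6 = 1) = 1 (attained at k = 2)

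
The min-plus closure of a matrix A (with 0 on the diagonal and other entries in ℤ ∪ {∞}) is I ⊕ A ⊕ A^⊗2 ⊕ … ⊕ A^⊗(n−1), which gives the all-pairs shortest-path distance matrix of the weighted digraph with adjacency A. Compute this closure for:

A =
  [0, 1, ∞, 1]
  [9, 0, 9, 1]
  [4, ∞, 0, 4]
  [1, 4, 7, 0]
Closure =
  [0, 1, 8, 1]
  [2, 0, 8, 1]
  [4, 5, 0, 4]
  [1, 2, 7, 0]

This is the Floyd-Warshall all-pairs shortest-path computation. For each intermediate vertex k = 0, 1, …, 3, update dist[i][j] ← min(dist[i][j], dist[i][k] + dist[k][j]). The final matrix gives, for each (i, j), the minimum total weight of any directed path from i to j (possibly empty when i = j).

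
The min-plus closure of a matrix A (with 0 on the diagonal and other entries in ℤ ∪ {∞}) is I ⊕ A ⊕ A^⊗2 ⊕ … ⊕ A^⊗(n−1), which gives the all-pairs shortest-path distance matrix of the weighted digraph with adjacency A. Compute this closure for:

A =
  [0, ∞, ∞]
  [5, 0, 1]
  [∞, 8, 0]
Closure =
  [0, ∞, ∞]
  [5, 0, 1]
  [13, 8, 0]

This is the Floyd-Warshall all-pairs shortest-path computation. For each intermediate vertex k = 0, 1, …, 2, update dist[i][j] ← min(dist[i][j], dist[i][k] + dist[k][j]). The final matrix gives, for each (i, j), the minimum total weight of any directed path from i to j (possibly empty when i = j).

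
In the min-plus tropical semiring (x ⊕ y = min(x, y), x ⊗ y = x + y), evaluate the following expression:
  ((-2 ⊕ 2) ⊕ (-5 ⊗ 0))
((-2 ⊕ 2) ⊕ (-5 ⊗ 0)) = -5

Expand innermost to outermost. Recall ⊕ takes the minimum of its arguments and ⊗ takes their sum. Working out the expression ((-2 ⊕ 2) ⊕ (-5 ⊗ 0)) gives -5.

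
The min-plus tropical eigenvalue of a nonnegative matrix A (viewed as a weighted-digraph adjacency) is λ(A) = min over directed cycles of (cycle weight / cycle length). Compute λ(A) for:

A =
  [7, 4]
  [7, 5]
λ(A) = 5

Enumerate directed cycles and compute their means (weight / length). Sample:
  cycle 0 → 0: weight = 7, length = 1, mean = 7/1 ≈ 7.000
  cycle 1 → 1: weight = 5, length = 1, mean = 5/1 ≈ 5.000
  cycle 0 → 1 → 0: weight = 11, length = 2, mean = 11/2 ≈ 5.500
  cycle 1 → 0 → 1: weight = 11, length = 2, mean = 11/2 ≈ 5.500
Minimum mean = 5.000, attained e.g. along the cycle 1 → 1 with weight 5 and length 1. So λ(A) = 5/1 = 5.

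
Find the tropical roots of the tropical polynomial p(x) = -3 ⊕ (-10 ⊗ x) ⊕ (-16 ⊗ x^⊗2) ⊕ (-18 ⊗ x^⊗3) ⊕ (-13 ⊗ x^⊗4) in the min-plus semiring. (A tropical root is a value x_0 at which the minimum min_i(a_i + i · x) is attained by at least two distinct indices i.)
Roots: {-5, 2, 6, 7}

Each tropical root is a break point of the lower envelope of the lines y = a_i + i · x (there are 5 lines, with slopes 0, 1, ..., 4). Only the lines that attain the minimum somewhere contribute to roots; other lines are dominated. Here the surviving (envelope) indices are i = 4, i = 3, i = 2, i = 1, i = 0.
Intersections between consecutive envelope lines give the roots: for adjacent envelope indices i < j the intersection is x = (a_i − a_j) / (j − i). Reading off the sorted break points: {-5, 2, 6, 7}.
Verification: at each break x_0, at least two indices attain the minimum of min_i(a_i + i · x_0).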